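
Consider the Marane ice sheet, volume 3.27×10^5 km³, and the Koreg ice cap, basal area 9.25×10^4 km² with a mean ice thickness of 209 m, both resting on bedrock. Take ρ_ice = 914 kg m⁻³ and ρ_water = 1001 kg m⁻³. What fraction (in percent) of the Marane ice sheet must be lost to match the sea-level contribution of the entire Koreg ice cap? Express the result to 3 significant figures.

Equal sea-level rise means equal mass of meltwater, i.e. equal mass of ice lost.
Ice mass of Koreg: 1.767×10^16 kg; ice mass of Marane: 2.989×10^17 kg.
Fraction required = 1.767×10^16 / 2.989×10^17 = 0.0591 → 5.91 %.

≈ 5.91 %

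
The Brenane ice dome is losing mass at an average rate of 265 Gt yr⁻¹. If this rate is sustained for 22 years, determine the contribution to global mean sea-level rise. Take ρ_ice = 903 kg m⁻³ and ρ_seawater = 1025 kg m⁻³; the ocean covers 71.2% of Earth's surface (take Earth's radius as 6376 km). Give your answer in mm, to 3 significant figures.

≈ 15.6 mm

Total mass lost = 265 Gt/yr × 22 yr = 5830 Gt = 5.830×10^15 kg.
ρ_w = 1025 kg m⁻³, so water volume = 5.830×10^15 / 1025 = 5.688×10^12 m³.
Δh = 5.688×10^12 / 3.64×10^14 = 0.0156 m = 15.6 mm.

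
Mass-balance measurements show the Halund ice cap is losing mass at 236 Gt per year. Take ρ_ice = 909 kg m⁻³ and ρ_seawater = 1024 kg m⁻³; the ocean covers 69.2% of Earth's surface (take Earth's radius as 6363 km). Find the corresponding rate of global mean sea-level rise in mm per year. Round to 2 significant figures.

≈ 0.65 mm/yr

ρ_w = 1024 kg m⁻³. Annual water volume added = 236 Gt / ρ_w = 2.360×10^14 kg / 1024 kg m⁻³ = 2.305×10^11 m³.
Δh per year = 2.305×10^11 / 3.52×10^14 = 6.55×10^-4 m = 0.65 mm.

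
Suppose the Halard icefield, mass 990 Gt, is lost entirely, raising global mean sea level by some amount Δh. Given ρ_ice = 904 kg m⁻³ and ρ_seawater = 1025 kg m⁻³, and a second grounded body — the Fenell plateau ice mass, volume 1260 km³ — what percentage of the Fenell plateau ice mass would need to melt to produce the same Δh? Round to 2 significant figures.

Equal sea-level rise means equal mass of meltwater, i.e. equal mass of ice lost.
Ice mass of Halard: 9.900×10^14 kg; ice mass of Fenell: 1.139×10^15 kg.
Fraction required = 9.900×10^14 / 1.139×10^15 = 0.869 → 87 %.

≈ 87 %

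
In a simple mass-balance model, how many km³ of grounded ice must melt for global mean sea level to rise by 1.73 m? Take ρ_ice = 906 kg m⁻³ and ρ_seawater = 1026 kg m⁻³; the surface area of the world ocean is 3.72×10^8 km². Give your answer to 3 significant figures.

≈ 7.29×10^5 km³

Required water volume = Δh × A = 1.73 m × 3.72×10^14 m² = 6.436×10^14 m³ = 6.436×10^5 km³.
Ice volume = water volume × ρ_w/ρ_ice = 6.436×10^5 × 1026/906 = 7.29×10^5 km³.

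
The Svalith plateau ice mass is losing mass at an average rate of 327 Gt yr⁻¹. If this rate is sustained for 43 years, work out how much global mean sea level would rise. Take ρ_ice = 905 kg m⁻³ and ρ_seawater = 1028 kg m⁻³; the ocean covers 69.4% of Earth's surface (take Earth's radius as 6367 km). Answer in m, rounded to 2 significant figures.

Total mass lost = 327 Gt/yr × 43 yr = 1.406×10^4 Gt = 1.406×10^16 kg.
ρ_w = 1028 kg m⁻³, so water volume = 1.406×10^16 / 1028 = 1.368×10^13 m³.
Δh = 1.368×10^13 / 3.54×10^14 = 0.0387 m.

≈ 0.039 m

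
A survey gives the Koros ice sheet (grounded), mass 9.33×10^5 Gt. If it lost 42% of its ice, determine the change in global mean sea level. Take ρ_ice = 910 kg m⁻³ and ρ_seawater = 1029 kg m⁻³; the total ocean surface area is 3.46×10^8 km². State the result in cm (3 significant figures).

Koros: 0.42 × 9.33×10^5 Gt = 3.919×10^17 kg; dividing by ρ_w = 1029 kg m⁻³ gives 3.808×10^14 m³ of water.
Spread over 3.46×10^14 m² of ocean, Δh = 3.808×10^14 / 3.46×10^14 = 1.10 m = 110 cm.

≈ 110 cm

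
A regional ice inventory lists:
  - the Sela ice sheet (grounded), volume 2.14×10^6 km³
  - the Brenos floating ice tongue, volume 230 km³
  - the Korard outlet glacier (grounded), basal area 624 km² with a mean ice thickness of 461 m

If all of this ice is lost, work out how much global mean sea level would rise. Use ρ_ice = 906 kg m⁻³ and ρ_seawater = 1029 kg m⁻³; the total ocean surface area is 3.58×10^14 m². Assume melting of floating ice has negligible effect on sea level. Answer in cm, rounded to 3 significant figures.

≈ 526 cm

Sela: 2.14×10^6 km³ × (906/1029) = 1.884×10^6 km³ of water.
The Brenos floating ice tongue is floating and already displaces its own weight of water, so its melt adds essentially nothing to sea level.
Korard: ice volume = 624 km² × 461 m = 287.7 km³; 287.7 × (906/1029) = 253.3 km³ of water.
Total added water ≈ 1.884×10^15 m³ over 3.58×10^14 m² → Δh = 5.26 m = 526 cm.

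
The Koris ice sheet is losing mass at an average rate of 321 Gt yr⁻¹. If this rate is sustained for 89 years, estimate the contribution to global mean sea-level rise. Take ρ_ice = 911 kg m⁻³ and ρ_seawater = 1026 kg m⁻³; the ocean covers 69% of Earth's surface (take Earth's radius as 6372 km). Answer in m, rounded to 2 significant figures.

≈ 0.079 m

Total mass lost = 321 Gt/yr × 89 yr = 2.857×10^4 Gt = 2.857×10^16 kg.
ρ_w = 1026 kg m⁻³, so water volume = 2.857×10^16 / 1026 = 2.785×10^13 m³.
Δh = 2.785×10^13 / 3.52×10^14 = 0.0791 m.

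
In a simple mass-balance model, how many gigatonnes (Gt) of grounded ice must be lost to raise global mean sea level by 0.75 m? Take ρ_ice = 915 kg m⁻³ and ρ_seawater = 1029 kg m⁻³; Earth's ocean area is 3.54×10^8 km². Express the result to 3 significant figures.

≈ 2.73×10^5 Gt

Required water volume = Δh × A = 0.75 m × 3.54×10^14 m² = 2.655×10^14 m³.
ρ_w = 1029 kg m⁻³, so the mass of water = 2.655×10^14 m³ × 1029 kg m⁻³ = 2.732×10^17 kg = 2.73×10^5 Gt (and the same mass of ice, by conservation).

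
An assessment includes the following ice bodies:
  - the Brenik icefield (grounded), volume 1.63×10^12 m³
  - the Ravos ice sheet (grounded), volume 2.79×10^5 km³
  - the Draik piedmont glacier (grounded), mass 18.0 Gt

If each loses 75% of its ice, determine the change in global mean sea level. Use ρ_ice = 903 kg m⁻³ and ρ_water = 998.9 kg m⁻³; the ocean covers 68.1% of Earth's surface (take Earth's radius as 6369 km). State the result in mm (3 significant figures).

≈ 548 mm

Brenik: 0.75 × 1.63×10^12 m³ × (903/998.9) = 1.105×10^12 m³ of water.
Ravos: 0.75 × 2.79×10^5 km³ × (903/998.9) = 1.892×10^5 km³ of water.
Draik: 0.75 × 18.0 Gt = 1.350×10^13 kg; dividing by ρ_w = 998.9 kg m⁻³ gives 1.351×10^10 m³ of water.
Total added water ≈ 1.903×10^14 m³ over 3.47×10^14 m² → Δh = 0.548 m = 548 mm.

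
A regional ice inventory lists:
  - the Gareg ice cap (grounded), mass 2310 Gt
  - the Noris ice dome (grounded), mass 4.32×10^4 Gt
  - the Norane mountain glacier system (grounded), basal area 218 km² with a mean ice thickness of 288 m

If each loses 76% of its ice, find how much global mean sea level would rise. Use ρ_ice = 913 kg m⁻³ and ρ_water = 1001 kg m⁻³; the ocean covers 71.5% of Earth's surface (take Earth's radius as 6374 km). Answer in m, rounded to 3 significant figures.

Gareg: 0.76 × 2310 Gt = 1.756×10^15 kg; dividing by ρ_w = 1001 kg m⁻³ gives 1.754×10^12 m³ of water.
Noris: 0.76 × 4.32×10^4 Gt = 3.283×10^16 kg; dividing by ρ_w = 1001 kg m⁻³ gives 3.280×10^13 m³ of water.
Norane: ice volume = 218 km² × 288 m = 62.78 km³; 0.76 × 62.78 × (913/1001) = 43.52 km³ of water.
Total added water ≈ 3.460×10^13 m³ over 3.65×10^14 m² → Δh = 0.0948 m.

≈ 0.0948 m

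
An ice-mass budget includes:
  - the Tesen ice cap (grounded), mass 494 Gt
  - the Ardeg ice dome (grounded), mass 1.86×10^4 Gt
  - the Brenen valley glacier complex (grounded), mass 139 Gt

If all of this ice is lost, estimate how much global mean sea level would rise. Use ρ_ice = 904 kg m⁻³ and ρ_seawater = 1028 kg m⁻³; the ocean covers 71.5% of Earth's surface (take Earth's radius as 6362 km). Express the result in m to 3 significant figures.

Tesen: 494 Gt = 4.940×10^14 kg; dividing by ρ_w = 1028 kg m⁻³ gives 4.805×10^11 m³ of water.
Ardeg: 1.86×10^4 Gt = 1.860×10^16 kg; dividing by ρ_w = 1028 kg m⁻³ gives 1.809×10^13 m³ of water.
Brenen: 139 Gt = 1.390×10^14 kg; dividing by ρ_w = 1028 kg m⁻³ gives 1.352×10^11 m³ of water.
Total added water ≈ 1.871×10^13 m³ over 3.64×10^14 m² → Δh = 0.0514 m.

≈ 0.0514 m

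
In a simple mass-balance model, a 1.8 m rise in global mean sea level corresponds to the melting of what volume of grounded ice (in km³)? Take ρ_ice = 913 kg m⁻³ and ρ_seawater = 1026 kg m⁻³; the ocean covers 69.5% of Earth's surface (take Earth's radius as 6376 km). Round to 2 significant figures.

≈ 7.2×10^5 km³

Required water volume = Δh × A = 1.8 m × 3.55×10^14 m² = 6.391×10^14 m³ = 6.391×10^5 km³.
Ice volume = water volume × ρ_w/ρ_ice = 6.391×10^5 × 1026/913 = 7.2×10^5 km³.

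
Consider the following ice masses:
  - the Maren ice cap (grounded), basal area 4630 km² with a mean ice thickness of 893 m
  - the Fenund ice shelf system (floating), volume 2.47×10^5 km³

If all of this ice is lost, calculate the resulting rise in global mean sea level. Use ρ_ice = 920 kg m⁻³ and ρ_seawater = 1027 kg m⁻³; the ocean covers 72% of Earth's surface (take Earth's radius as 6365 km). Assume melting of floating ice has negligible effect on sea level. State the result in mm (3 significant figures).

Maren: ice volume = 4630 km² × 893 m = 4135 km³; 4135 × (920/1027) = 3704 km³ of water.
The Fenund ice shelf system is floating and already displaces its own weight of water, so its melt adds essentially nothing to sea level.
Total added water ≈ 3.704×10^12 m³ over 3.67×10^14 m² → Δh = 0.0101 m = 10.1 mm.

≈ 10.1 mm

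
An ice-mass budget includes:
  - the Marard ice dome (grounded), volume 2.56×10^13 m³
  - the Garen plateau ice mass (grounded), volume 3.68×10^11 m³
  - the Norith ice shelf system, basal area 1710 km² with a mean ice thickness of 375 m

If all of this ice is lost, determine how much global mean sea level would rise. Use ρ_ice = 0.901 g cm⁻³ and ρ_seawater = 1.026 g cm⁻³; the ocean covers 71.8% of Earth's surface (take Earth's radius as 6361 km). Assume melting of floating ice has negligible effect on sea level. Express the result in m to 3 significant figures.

≈ 0.0625 m

Marard: 2.56×10^13 m³ × (901/1026) = 2.248×10^13 m³ of water.
Garen: 3.68×10^11 m³ × (901/1026) = 3.232×10^11 m³ of water.
The Norith ice shelf system is floating and already displaces its own weight of water, so its melt adds essentially nothing to sea level.
Total added water ≈ 2.280×10^13 m³ over 3.65×10^14 m² → Δh = 0.0625 m.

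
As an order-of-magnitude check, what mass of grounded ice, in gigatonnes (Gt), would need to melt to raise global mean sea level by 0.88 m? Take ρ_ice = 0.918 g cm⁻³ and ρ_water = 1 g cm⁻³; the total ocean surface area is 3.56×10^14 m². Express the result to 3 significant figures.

≈ 3.13×10^5 Gt

Required water volume = Δh × A = 0.88 m × 3.56×10^14 m² = 3.133×10^14 m³.
ρ_w = 1 g cm⁻³ = 1000 kg m⁻³, so the mass of water = 3.133×10^14 m³ × 1000 kg m⁻³ = 3.133×10^17 kg = 3.13×10^5 Gt (and the same mass of ice, by conservation).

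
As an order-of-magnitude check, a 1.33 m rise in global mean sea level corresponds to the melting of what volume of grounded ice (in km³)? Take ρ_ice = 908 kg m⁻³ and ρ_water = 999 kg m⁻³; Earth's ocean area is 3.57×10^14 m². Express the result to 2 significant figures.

Required water volume = Δh × A = 1.33 m × 3.57×10^14 m² = 4.748×10^14 m³ = 4.748×10^5 km³.
Ice volume = water volume × ρ_w/ρ_ice = 4.748×10^5 × 999/908 = 5.2×10^5 km³.

≈ 5.2×10^5 km³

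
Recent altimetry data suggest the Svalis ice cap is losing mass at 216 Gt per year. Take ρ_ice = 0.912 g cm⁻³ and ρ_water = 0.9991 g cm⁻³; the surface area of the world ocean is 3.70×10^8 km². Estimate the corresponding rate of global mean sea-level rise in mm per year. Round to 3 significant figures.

ρ_w = 0.9991 g cm⁻³ = 999.1 kg m⁻³. Annual water volume added = 216 Gt / ρ_w = 2.160×10^14 kg / 999.1 kg m⁻³ = 2.162×10^11 m³.
Δh per year = 2.162×10^11 / 3.70×10^14 = 5.84×10^-4 m = 0.584 mm.

≈ 0.584 mm/yr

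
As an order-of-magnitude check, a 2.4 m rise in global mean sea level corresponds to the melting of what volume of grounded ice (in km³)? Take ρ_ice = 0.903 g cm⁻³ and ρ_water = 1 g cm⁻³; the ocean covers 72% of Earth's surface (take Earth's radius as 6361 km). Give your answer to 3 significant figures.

Required water volume = Δh × A = 2.4 m × 3.66×10^14 m² = 8.786×10^14 m³ = 8.786×10^5 km³.
Ice volume = water volume × ρ_w/ρ_ice = 8.786×10^5 × 1000/903 = 9.73×10^5 km³.

≈ 9.73×10^5 km³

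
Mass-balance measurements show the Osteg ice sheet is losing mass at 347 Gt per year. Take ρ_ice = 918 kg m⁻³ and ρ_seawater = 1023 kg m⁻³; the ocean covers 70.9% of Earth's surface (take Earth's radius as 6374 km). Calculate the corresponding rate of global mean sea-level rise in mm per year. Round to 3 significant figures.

≈ 0.937 mm/yr

ρ_w = 1023 kg m⁻³. Annual water volume added = 347 Gt / ρ_w = 3.470×10^14 kg / 1023 kg m⁻³ = 3.392×10^11 m³.
Δh per year = 3.392×10^11 / 3.62×10^14 = 9.37×10^-4 m = 0.937 mm.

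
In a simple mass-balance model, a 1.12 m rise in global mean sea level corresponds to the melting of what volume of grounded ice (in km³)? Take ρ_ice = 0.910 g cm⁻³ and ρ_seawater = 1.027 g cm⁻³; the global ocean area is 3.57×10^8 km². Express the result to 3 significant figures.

≈ 4.51×10^5 km³

Required water volume = Δh × A = 1.12 m × 3.57×10^14 m² = 3.998×10^14 m³ = 3.998×10^5 km³.
Ice volume = water volume × ρ_w/ρ_ice = 3.998×10^5 × 1027/910 = 4.51×10^5 km³.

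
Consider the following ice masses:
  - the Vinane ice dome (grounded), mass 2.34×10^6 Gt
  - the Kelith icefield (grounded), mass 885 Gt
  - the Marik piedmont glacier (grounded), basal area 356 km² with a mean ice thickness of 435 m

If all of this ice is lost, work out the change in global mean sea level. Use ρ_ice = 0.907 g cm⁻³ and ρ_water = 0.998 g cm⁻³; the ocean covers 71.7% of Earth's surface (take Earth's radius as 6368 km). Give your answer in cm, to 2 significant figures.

≈ 640 cm

Vinane: 2.34×10^6 Gt = 2.340×10^18 kg; dividing by ρ_w = 0.998 g cm⁻³ = 998 kg m⁻³ gives 2.345×10^15 m³ of water.
Kelith: 885 Gt = 8.850×10^14 kg; dividing by ρ_w = 998 kg m⁻³ gives 8.868×10^11 m³ of water.
Marik: ice volume = 356 km² × 435 m = 154.9 km³; 154.9 × (907/998) = 140.7 km³ of water.
Total added water ≈ 2.346×10^15 m³ over 3.65×10^14 m² → Δh = 6.42 m = 640 cm.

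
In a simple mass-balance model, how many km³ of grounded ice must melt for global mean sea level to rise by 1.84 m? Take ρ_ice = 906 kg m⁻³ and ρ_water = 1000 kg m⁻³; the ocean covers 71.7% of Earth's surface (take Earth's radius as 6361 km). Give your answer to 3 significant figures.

Required water volume = Δh × A = 1.84 m × 3.65×10^14 m² = 6.708×10^14 m³ = 6.708×10^5 km³.
Ice volume = water volume × ρ_w/ρ_ice = 6.708×10^5 × 1000/906 = 7.40×10^5 km³.

≈ 7.40×10^5 km³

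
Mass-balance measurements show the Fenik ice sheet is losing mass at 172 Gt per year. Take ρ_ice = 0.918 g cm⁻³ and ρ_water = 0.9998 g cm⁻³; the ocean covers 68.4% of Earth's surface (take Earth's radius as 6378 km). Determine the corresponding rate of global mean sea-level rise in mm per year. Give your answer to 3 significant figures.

≈ 0.492 mm/yr

ρ_w = 0.9998 g cm⁻³ = 999.8 kg m⁻³. Annual water volume added = 172 Gt / ρ_w = 1.720×10^14 kg / 999.8 kg m⁻³ = 1.720×10^11 m³.
Δh per year = 1.720×10^11 / 3.50×10^14 = 4.92×10^-4 m = 0.492 mm.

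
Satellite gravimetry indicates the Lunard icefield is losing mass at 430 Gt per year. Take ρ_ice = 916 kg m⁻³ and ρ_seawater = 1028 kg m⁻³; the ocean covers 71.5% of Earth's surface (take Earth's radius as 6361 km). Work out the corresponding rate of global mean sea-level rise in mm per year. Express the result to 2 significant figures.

≈ 1.2 mm/yr

ρ_w = 1028 kg m⁻³. Annual water volume added = 430 Gt / ρ_w = 4.300×10^14 kg / 1028 kg m⁻³ = 4.183×10^11 m³.
Δh per year = 4.183×10^11 / 3.64×10^14 = 1.15×10^-3 m = 1.2 mm.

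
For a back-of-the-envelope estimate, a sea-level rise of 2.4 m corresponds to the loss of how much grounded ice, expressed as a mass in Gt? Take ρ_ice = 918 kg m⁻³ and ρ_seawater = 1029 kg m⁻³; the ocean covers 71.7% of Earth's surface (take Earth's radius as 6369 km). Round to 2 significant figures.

≈ 9.0×10^5 Gt

Required water volume = Δh × A = 2.4 m × 3.65×10^14 m² = 8.772×10^14 m³.
ρ_w = 1029 kg m⁻³, so the mass of water = 8.772×10^14 m³ × 1029 kg m⁻³ = 9.026×10^17 kg = 9.0×10^5 Gt (and the same mass of ice, by conservation).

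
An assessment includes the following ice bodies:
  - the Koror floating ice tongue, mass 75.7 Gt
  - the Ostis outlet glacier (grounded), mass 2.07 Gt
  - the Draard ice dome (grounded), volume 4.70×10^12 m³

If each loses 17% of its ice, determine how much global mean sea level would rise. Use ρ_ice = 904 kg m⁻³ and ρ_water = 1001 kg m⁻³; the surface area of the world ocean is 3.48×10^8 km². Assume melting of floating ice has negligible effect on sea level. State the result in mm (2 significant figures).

The Koror floating ice tongue is floating and already displaces its own weight of water, so its melt adds essentially nothing to sea level.
Ostis: 0.17 × 2.07 Gt = 3.519×10^11 kg; dividing by ρ_w = 1001 kg m⁻³ gives 3.515×10^8 m³ of water.
Draard: 0.17 × 4.70×10^12 m³ × (904/1001) = 7.216×10^11 m³ of water.
Total added water ≈ 7.219×10^11 m³ over 3.48×10^14 m² → Δh = 2.07×10^-3 m = 2.1 mm.

≈ 2.1 mm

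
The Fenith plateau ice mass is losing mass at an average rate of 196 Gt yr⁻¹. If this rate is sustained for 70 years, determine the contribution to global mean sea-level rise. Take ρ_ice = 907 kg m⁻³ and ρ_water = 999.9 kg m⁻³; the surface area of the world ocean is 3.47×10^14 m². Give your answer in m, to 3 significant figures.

≈ 0.0395 m

Total mass lost = 196 Gt/yr × 70 yr = 1.372×10^4 Gt = 1.372×10^16 kg.
ρ_w = 999.9 kg m⁻³, so water volume = 1.372×10^16 / 999.9 = 1.372×10^13 m³.
Δh = 1.372×10^13 / 3.47×10^14 = 0.0395 m.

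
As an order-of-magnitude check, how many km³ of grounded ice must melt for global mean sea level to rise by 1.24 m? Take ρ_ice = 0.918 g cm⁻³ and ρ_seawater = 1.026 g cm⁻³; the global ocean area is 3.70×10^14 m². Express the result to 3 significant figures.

Required water volume = Δh × A = 1.24 m × 3.70×10^14 m² = 4.588×10^14 m³ = 4.588×10^5 km³.
Ice volume = water volume × ρ_w/ρ_ice = 4.588×10^5 × 1026/918 = 5.13×10^5 km³.

≈ 5.13×10^5 km³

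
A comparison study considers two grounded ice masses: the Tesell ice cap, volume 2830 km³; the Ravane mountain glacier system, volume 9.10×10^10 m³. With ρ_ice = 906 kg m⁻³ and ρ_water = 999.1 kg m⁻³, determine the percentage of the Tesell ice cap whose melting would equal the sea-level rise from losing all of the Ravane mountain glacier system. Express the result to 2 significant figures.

Equal sea-level rise means equal mass of meltwater, i.e. equal mass of ice lost.
Ice mass of Ravane: 8.245×10^13 kg; ice mass of Tesell: 2.564×10^15 kg.
Fraction required = 8.245×10^13 / 2.564×10^15 = 0.0322 → 3.2 %.

≈ 3.2 %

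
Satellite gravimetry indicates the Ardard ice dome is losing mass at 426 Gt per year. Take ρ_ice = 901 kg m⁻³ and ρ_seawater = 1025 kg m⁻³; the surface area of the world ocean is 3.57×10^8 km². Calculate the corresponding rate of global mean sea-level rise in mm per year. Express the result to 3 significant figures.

ρ_w = 1025 kg m⁻³. Annual water volume added = 426 Gt / ρ_w = 4.260×10^14 kg / 1025 kg m⁻³ = 4.156×10^11 m³.
Δh per year = 4.156×10^11 / 3.57×10^14 = 1.16×10^-3 m = 1.16 mm.

≈ 1.16 mm/yr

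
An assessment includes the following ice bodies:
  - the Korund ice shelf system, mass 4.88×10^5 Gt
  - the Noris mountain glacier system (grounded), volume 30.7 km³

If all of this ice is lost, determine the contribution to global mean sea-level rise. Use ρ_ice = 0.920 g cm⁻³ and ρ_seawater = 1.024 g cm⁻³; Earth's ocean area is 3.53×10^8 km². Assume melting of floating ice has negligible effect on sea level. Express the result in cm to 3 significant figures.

The Korund ice shelf system is floating and already displaces its own weight of water, so its melt adds essentially nothing to sea level.
Noris: 30.7 km³ × (920/1024) = 27.58 km³ of water.
Total added water ≈ 2.758×10^10 m³ over 3.53×10^14 m² → Δh = 7.81×10^-5 m = 7.81×10^-3 cm.

≈ 7.81×10^-3 cm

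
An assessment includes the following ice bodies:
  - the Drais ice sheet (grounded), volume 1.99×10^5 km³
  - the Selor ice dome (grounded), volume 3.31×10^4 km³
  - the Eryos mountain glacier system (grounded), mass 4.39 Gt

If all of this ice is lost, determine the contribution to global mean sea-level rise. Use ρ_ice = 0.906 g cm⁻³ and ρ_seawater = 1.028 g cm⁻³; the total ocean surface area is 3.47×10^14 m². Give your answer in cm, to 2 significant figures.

Drais: 1.99×10^5 km³ × (906/1028) = 1.754×10^5 km³ of water.
Selor: 3.31×10^4 km³ × (906/1028) = 2.917×10^4 km³ of water.
Eryos: 4.39 Gt = 4.390×10^12 kg; dividing by ρ_w = 1.028 g cm⁻³ = 1028 kg m⁻³ gives 4.270×10^9 m³ of water.
Total added water ≈ 2.046×10^14 m³ over 3.47×10^14 m² → Δh = 0.590 m = 59 cm.

≈ 59 cm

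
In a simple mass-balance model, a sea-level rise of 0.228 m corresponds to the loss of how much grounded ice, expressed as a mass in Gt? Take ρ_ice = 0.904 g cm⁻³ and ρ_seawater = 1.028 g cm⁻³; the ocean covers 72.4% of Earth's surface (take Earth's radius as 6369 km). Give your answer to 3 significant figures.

≈ 8.65×10^4 Gt

Required water volume = Δh × A = 0.228 m × 3.69×10^14 m² = 8.414×10^13 m³.
ρ_w = 1.028 g cm⁻³ = 1028 kg m⁻³, so the mass of water = 8.414×10^13 m³ × 1028 kg m⁻³ = 8.650×10^16 kg = 8.65×10^4 Gt (and the same mass of ice, by conservation).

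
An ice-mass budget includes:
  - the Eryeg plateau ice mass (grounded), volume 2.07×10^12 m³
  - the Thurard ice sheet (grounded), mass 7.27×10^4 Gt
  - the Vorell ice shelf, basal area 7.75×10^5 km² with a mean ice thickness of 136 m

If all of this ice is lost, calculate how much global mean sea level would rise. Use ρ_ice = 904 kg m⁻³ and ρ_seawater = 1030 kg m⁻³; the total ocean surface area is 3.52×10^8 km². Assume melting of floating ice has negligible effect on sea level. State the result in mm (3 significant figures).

≈ 206 mm

Eryeg: 2.07×10^12 m³ × (904/1030) = 1.817×10^12 m³ of water.
Thurard: 7.27×10^4 Gt = 7.270×10^16 kg; dividing by ρ_w = 1030 kg m⁻³ gives 7.058×10^13 m³ of water.
The Vorell ice shelf is floating and already displaces its own weight of water, so its melt adds essentially nothing to sea level.
Total added water ≈ 7.240×10^13 m³ over 3.52×10^14 m² → Δh = 0.206 m = 206 mm.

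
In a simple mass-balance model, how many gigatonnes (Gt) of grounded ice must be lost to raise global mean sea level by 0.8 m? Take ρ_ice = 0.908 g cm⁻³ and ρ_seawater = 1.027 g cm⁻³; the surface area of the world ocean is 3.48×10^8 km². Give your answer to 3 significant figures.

Required water volume = Δh × A = 0.8 m × 3.48×10^14 m² = 2.784×10^14 m³.
ρ_w = 1.027 g cm⁻³ = 1027 kg m⁻³, so the mass of water = 2.784×10^14 m³ × 1027 kg m⁻³ = 2.859×10^17 kg = 2.86×10^5 Gt (and the same mass of ice, by conservation).

≈ 2.86×10^5 Gt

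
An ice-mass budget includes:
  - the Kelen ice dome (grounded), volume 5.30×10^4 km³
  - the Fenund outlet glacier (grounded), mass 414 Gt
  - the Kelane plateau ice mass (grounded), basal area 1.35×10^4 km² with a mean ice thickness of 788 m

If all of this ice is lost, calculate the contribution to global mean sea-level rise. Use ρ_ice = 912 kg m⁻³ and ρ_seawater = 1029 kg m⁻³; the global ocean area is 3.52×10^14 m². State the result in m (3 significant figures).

Kelen: 5.30×10^4 km³ × (912/1029) = 4.697×10^4 km³ of water.
Fenund: 414 Gt = 4.140×10^14 kg; dividing by ρ_w = 1029 kg m⁻³ gives 4.023×10^11 m³ of water.
Kelane: ice volume = 1.35×10^4 km² × 788 m = 1.064×10^4 km³; 1.064×10^4 × (912/1029) = 9428 km³ of water.
Total added water ≈ 5.680×10^13 m³ over 3.52×10^14 m² → Δh = 0.161 m.

≈ 0.161 m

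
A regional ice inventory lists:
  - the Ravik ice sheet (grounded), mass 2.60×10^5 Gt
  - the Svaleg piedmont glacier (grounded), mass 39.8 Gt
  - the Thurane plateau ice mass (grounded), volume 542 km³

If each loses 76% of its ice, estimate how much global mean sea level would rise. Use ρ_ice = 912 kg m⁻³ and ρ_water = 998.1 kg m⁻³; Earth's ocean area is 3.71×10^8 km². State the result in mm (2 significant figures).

Ravik: 0.76 × 2.60×10^5 Gt = 1.976×10^17 kg; dividing by ρ_w = 998.1 kg m⁻³ gives 1.980×10^14 m³ of water.
Svaleg: 0.76 × 39.8 Gt = 3.025×10^13 kg; dividing by ρ_w = 998.1 kg m⁻³ gives 3.031×10^10 m³ of water.
Thurane: 0.76 × 542 km³ × (912/998.1) = 376.4 km³ of water.
Total added water ≈ 1.984×10^14 m³ over 3.71×10^14 m² → Δh = 0.535 m = 530 mm.

≈ 530 mm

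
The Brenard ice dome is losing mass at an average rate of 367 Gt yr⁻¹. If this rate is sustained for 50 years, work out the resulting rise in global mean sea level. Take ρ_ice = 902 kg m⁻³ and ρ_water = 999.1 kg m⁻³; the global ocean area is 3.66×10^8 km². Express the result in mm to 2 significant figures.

Total mass lost = 367 Gt/yr × 50 yr = 1.835×10^4 Gt = 1.835×10^16 kg.
ρ_w = 999.1 kg m⁻³, so water volume = 1.835×10^16 / 999.1 = 1.837×10^13 m³.
Δh = 1.837×10^13 / 3.66×10^14 = 0.0502 m = 50 mm.

≈ 50 mm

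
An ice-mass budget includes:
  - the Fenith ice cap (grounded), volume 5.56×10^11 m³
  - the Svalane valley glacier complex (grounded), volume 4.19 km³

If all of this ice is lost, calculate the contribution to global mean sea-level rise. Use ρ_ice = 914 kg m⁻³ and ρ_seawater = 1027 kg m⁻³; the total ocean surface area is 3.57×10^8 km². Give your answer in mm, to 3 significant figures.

≈ 1.40 mm

Fenith: 5.56×10^11 m³ × (914/1027) = 4.948×10^11 m³ of water.
Svalane: 4.19 km³ × (914/1027) = 3.729 km³ of water.
Total added water ≈ 4.986×10^11 m³ over 3.57×10^14 m² → Δh = 1.40×10^-3 m = 1.40 mm.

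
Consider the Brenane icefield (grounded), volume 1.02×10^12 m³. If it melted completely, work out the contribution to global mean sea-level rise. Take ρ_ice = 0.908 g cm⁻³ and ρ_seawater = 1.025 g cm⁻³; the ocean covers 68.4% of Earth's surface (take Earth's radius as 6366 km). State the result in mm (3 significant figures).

Brenane: 1.02×10^12 m³ × (908/1025) = 9.036×10^11 m³ of water.
Spread over 3.48×10^14 m² of ocean, Δh = 9.036×10^11 / 3.48×10^14 = 2.59×10^-3 m = 2.59 mm.

≈ 2.59 mm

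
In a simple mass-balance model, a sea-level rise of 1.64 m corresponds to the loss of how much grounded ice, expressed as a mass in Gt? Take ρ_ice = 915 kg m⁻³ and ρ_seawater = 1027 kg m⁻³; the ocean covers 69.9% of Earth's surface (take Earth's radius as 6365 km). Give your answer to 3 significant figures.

Required water volume = Δh × A = 1.64 m × 3.56×10^14 m² = 5.836×10^14 m³.
ρ_w = 1027 kg m⁻³, so the mass of water = 5.836×10^14 m³ × 1027 kg m⁻³ = 5.994×10^17 kg = 5.99×10^5 Gt (and the same mass of ice, by conservation).

≈ 5.99×10^5 Gt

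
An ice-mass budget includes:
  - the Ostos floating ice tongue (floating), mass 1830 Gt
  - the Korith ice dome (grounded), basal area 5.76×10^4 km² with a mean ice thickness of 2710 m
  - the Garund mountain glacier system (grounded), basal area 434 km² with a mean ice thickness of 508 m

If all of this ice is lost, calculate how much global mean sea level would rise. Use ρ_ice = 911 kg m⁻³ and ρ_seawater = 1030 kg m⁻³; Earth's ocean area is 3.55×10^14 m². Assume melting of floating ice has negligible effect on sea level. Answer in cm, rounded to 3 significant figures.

≈ 38.9 cm

The Ostos floating ice tongue is floating and already displaces its own weight of water, so its melt adds essentially nothing to sea level.
Korith: ice volume = 5.76×10^4 km² × 2710 m = 1.561×10^5 km³; 1.561×10^5 × (911/1030) = 1.381×10^5 km³ of water.
Garund: ice volume = 434 km² × 508 m = 220.5 km³; 220.5 × (911/1030) = 195.0 km³ of water.
Total added water ≈ 1.383×10^14 m³ over 3.55×10^14 m² → Δh = 0.389 m = 38.9 cm.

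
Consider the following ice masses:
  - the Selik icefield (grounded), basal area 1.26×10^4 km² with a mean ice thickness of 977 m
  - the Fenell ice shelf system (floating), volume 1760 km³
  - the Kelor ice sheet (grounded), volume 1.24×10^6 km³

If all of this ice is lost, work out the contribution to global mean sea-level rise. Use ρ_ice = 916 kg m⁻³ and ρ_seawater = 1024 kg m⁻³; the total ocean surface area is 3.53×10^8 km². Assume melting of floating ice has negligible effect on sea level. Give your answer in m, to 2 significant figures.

Selik: ice volume = 1.26×10^4 km² × 977 m = 1.231×10^4 km³; 1.231×10^4 × (916/1024) = 1.101×10^4 km³ of water.
The Fenell ice shelf system is floating and already displaces its own weight of water, so its melt adds essentially nothing to sea level.
Kelor: 1.24×10^6 km³ × (916/1024) = 1.109×10^6 km³ of water.
Total added water ≈ 1.120×10^15 m³ over 3.53×10^14 m² → Δh = 3.17 m.

≈ 3.2 m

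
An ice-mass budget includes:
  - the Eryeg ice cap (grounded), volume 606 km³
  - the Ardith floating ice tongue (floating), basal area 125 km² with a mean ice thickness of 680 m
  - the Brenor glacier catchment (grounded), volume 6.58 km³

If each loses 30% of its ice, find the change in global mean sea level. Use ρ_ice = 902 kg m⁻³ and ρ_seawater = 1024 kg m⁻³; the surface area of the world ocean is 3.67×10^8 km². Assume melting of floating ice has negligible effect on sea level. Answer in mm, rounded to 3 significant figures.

≈ 0.441 mm

Eryeg: 0.3 × 606 km³ × (902/1024) = 160.1 km³ of water.
The Ardith floating ice tongue is floating and already displaces its own weight of water, so its melt adds essentially nothing to sea level.
Brenor: 0.3 × 6.58 km³ × (902/1024) = 1.739 km³ of water.
Total added water ≈ 1.619×10^11 m³ over 3.67×10^14 m² → Δh = 4.41×10^-4 m = 0.441 mm.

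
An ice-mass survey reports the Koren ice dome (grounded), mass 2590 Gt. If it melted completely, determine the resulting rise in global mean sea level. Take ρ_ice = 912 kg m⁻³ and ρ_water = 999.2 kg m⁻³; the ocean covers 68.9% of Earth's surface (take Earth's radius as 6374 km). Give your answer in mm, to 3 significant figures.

≈ 7.37 mm

Koren: 2590 Gt = 2.590×10^15 kg; dividing by ρ_w = 999.2 kg m⁻³ gives 2.592×10^12 m³ of water.
Spread over 3.52×10^14 m² of ocean, Δh = 2.592×10^12 / 3.52×10^14 = 7.37×10^-3 m = 7.37 mm.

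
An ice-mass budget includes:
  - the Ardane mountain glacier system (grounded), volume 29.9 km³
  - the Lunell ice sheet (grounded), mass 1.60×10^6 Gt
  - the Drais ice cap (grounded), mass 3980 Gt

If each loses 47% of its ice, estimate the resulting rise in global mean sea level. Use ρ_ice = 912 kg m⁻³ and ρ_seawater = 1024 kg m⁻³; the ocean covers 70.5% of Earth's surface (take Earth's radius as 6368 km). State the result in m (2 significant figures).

≈ 2.0 m

Ardane: 0.47 × 29.9 km³ × (912/1024) = 12.52 km³ of water.
Lunell: 0.47 × 1.60×10^6 Gt = 7.520×10^17 kg; dividing by ρ_w = 1024 kg m⁻³ gives 7.344×10^14 m³ of water.
Drais: 0.47 × 3980 Gt = 1.871×10^15 kg; dividing by ρ_w = 1024 kg m⁻³ gives 1.827×10^12 m³ of water.
Total added water ≈ 7.362×10^14 m³ over 3.59×10^14 m² → Δh = 2.05 m.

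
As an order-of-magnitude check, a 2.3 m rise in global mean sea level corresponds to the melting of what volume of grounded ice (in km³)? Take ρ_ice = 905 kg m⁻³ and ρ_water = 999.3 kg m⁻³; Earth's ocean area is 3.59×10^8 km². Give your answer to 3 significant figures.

≈ 9.12×10^5 km³

Required water volume = Δh × A = 2.3 m × 3.59×10^14 m² = 8.257×10^14 m³ = 8.257×10^5 km³.
Ice volume = water volume × ρ_w/ρ_ice = 8.257×10^5 × 999.3/905 = 9.12×10^5 km³.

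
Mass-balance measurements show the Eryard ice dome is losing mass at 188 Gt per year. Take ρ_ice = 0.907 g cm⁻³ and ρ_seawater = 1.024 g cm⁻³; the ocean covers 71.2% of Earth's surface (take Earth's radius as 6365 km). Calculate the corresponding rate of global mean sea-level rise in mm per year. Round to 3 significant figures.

≈ 0.506 mm/yr

ρ_w = 1.024 g cm⁻³ = 1024 kg m⁻³. Annual water volume added = 188 Gt / ρ_w = 1.880×10^14 kg / 1024 kg m⁻³ = 1.836×10^11 m³.
Δh per year = 1.836×10^11 / 3.62×10^14 = 5.06×10^-4 m = 0.506 mm.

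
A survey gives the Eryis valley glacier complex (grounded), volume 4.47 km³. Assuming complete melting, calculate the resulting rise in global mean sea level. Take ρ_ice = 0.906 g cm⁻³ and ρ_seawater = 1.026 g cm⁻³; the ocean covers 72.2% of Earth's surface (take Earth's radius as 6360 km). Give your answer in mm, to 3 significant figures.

≈ 0.0108 mm

Eryis: 4.47 km³ × (906/1026) = 3.947 km³ of water.
Spread over 3.67×10^14 m² of ocean, Δh = 3.947×10^9 / 3.67×10^14 = 1.08×10^-5 m = 0.0108 mm.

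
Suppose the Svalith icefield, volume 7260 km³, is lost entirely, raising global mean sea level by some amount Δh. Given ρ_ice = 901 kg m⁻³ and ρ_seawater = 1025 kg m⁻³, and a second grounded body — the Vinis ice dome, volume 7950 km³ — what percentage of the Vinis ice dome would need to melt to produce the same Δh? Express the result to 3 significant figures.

≈ 91.3 %

Equal sea-level rise means equal mass of meltwater, i.e. equal mass of ice lost.
Ice mass of Svalith: 6.541×10^15 kg; ice mass of Vinis: 7.163×10^15 kg.
Fraction required = 6.541×10^15 / 7.163×10^15 = 0.913 → 91.3 %.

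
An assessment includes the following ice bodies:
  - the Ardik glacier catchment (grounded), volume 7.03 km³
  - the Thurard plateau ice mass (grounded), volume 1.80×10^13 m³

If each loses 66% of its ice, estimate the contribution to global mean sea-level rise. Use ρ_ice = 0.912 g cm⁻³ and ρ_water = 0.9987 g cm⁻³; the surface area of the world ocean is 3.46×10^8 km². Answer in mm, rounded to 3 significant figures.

Ardik: 0.66 × 7.03 km³ × (912/998.7) = 4.237 km³ of water.
Thurard: 0.66 × 1.80×10^13 m³ × (912/998.7) = 1.085×10^13 m³ of water.
Total added water ≈ 1.085×10^13 m³ over 3.46×10^14 m² → Δh = 0.0314 m = 31.4 mm.

≈ 31.4 mm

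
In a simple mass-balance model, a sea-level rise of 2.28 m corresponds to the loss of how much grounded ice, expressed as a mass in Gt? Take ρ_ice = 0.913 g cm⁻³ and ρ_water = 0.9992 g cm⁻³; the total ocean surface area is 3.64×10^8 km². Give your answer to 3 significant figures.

Required water volume = Δh × A = 2.28 m × 3.64×10^14 m² = 8.299×10^14 m³.
ρ_w = 0.9992 g cm⁻³ = 999.2 kg m⁻³, so the mass of water = 8.299×10^14 m³ × 999.2 kg m⁻³ = 8.293×10^17 kg = 8.29×10^5 Gt (and the same mass of ice, by conservation).

≈ 8.29×10^5 Gt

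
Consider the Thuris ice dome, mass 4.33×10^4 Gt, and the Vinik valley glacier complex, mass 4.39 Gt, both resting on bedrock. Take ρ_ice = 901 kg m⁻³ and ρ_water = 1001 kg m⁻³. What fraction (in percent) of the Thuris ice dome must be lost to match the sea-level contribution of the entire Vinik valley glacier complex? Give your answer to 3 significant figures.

Equal sea-level rise means equal mass of meltwater, i.e. equal mass of ice lost.
Ice mass of Vinik: 4.390×10^12 kg; ice mass of Thuris: 4.330×10^16 kg.
Fraction required = 4.390×10^12 / 4.330×10^16 = 1.01×10^-4 → 0.0101 %.

≈ 0.0101 %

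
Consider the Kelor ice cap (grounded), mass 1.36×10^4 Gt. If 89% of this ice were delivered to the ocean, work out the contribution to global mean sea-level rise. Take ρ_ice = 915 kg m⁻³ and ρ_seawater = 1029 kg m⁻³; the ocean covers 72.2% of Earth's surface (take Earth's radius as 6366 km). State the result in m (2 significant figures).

≈ 0.032 m

Kelor: 0.89 × 1.36×10^4 Gt = 1.210×10^16 kg; dividing by ρ_w = 1029 kg m⁻³ gives 1.176×10^13 m³ of water.
Spread over 3.68×10^14 m² of ocean, Δh = 1.176×10^13 / 3.68×10^14 = 0.0320 m.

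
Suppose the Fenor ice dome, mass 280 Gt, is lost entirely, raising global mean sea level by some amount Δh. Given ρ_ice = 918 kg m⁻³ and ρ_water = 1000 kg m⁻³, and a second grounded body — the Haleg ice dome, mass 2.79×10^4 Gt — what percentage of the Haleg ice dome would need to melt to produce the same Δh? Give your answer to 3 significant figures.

Equal sea-level rise means equal mass of meltwater, i.e. equal mass of ice lost.
Ice mass of Fenor: 2.800×10^14 kg; ice mass of Haleg: 2.790×10^16 kg.
Fraction required = 2.800×10^14 / 2.790×10^16 = 0.0100 → 1.00 %.

≈ 1.00 %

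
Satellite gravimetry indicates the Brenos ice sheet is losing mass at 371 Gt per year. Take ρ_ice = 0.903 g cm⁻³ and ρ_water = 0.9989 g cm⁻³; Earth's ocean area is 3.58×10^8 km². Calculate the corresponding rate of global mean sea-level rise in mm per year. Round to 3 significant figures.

≈ 1.04 mm/yr

ρ_w = 0.9989 g cm⁻³ = 998.9 kg m⁻³. Annual water volume added = 371 Gt / ρ_w = 3.710×10^14 kg / 998.9 kg m⁻³ = 3.714×10^11 m³.
Δh per year = 3.714×10^11 / 3.58×10^14 = 1.04×10^-3 m = 1.04 mm.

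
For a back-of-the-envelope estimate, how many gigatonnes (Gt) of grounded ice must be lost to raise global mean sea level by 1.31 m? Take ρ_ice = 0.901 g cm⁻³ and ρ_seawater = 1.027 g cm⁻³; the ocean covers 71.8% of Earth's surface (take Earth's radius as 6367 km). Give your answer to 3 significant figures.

≈ 4.92×10^5 Gt

Required water volume = Δh × A = 1.31 m × 3.66×10^14 m² = 4.792×10^14 m³.
ρ_w = 1.027 g cm⁻³ = 1027 kg m⁻³, so the mass of water = 4.792×10^14 m³ × 1027 kg m⁻³ = 4.921×10^17 kg = 4.92×10^5 Gt (and the same mass of ice, by conservation).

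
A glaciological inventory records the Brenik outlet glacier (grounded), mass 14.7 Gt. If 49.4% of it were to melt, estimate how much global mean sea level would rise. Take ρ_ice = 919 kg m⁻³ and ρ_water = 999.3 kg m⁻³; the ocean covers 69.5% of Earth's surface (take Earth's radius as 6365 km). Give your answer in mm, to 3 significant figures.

Brenik: 0.494 × 14.7 Gt = 7.262×10^12 kg; dividing by ρ_w = 999.3 kg m⁻³ gives 7.267×10^9 m³ of water.
Spread over 3.54×10^14 m² of ocean, Δh = 7.267×10^9 / 3.54×10^14 = 2.05×10^-5 m = 0.0205 mm.

≈ 0.0205 mm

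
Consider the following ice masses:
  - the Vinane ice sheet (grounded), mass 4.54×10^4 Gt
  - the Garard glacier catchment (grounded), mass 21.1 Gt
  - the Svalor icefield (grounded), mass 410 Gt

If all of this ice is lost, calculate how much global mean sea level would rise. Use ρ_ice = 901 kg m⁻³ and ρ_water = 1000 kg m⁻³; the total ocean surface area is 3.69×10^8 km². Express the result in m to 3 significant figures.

≈ 0.124 m

Vinane: 4.54×10^4 Gt = 4.540×10^16 kg; dividing by ρ_w = 1000 kg m⁻³ gives 4.540×10^13 m³ of water.
Garard: 21.1 Gt = 2.110×10^13 kg; dividing by ρ_w = 1000 kg m⁻³ gives 2.110×10^10 m³ of water.
Svalor: 410 Gt = 4.100×10^14 kg; dividing by ρ_w = 1000 kg m⁻³ gives 4.100×10^11 m³ of water.
Total added water ≈ 4.583×10^13 m³ over 3.69×10^14 m² → Δh = 0.124 m.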